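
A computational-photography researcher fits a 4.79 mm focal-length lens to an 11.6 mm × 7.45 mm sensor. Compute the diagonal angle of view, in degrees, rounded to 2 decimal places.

Sensor diagonal = √(11.6² + 7.45²) = √190.0625 ≈ 13.7863 mm.
Angle of view α = 2·arctan(d/2f) with d = 13.7863 mm and f = 4.79 mm.
d/2f = 1.43907; arctan(1.43907) ≈ 55.2049°, so α ≈ 110.4097°.

110.41°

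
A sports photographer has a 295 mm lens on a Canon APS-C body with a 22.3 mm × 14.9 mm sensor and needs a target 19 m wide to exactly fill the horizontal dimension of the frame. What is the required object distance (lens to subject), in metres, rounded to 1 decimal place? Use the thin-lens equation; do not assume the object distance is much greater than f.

251.6 m

W: 19 m = 19000 mm.
Magnification m = w/W = dᵢ/dₒ; combined with 1/f = 1/dₒ + 1/dᵢ this gives dₒ = f·(1 + W/w).
dₒ = 295 mm × (1 + 19000/22.3) = 295 × 853.0179 ≈ 251640.291 mm = 251.64 m.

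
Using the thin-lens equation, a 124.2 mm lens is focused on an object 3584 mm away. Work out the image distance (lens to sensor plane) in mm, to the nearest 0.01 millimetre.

128.66 mm

1/dᵢ = 1/f − 1/dₒ = 1/124.2 − 1/3584 = 0.0077725 mm⁻¹.
dᵢ = 1/0.0077725 ≈ 128.6585 mm.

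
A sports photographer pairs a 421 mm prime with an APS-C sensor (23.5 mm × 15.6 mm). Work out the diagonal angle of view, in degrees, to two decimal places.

Sensor diagonal = √(23.5² + 15.6²) = √795.6100 ≈ 28.2066 mm.
Angle of view α = 2·arctan(d/2f) with d = 28.2066 mm and f = 421 mm.
d/2f = 0.03350; arctan(0.03350) ≈ 1.9187°, so α ≈ 3.8373°.

3.84°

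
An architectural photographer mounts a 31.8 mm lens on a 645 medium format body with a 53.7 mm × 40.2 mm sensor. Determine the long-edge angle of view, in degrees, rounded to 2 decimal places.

80.35°

Angle of view α = 2·arctan(w/2f) with w = 53.7 mm and f = 31.8 mm.
w/2f = 0.84434; arctan(0.84434) ≈ 40.1757°, so α ≈ 80.3515°.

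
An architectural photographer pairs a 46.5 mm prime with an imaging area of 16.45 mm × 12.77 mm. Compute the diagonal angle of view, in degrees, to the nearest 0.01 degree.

25.24°

Sensor diagonal = √(16.45² + 12.77²) = √433.6754 ≈ 20.8249 mm.
Angle of view α = 2·arctan(d/2f) with d = 20.8249 mm and f = 46.5 mm.
d/2f = 0.22392; arctan(0.22392) ≈ 12.6217°, so α ≈ 25.2433°.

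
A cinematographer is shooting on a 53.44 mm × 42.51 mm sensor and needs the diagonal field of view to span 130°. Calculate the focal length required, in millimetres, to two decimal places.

Sensor diagonal = √(53.44² + 42.51²) = √4662.9337 ≈ 68.2857 mm.
From α = 2·arctan(d/2f) we get f = d / (2·tan(α/2)).
With d = 68.2857 mm and α/2 = 65°, tan(α/2) ≈ 2.14451, so f ≈ 68.2857 / 4.28901 ≈ 15.9211 mm.

15.92 mm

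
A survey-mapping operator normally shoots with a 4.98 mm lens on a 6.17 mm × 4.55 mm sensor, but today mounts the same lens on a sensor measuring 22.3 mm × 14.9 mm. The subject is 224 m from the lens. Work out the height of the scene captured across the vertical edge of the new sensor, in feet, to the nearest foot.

2199 ft

The focal length stays 4.98 mm; the relevant sensor dimension is now h = 14.9 mm. Object distance dₒ = 224 m = 224000 mm.
Thin-lens field height W = h·(dₒ − f)/f = 14.9 × (224000 − 4.98)/4.98 ≈ 670185.903 mm = 670185.903/304.8 ft = 2198.77 ft.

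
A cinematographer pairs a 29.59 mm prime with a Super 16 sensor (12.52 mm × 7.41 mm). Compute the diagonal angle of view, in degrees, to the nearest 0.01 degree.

Sensor diagonal = √(12.52² + 7.41²) = √211.6585 ≈ 14.5485 mm.
Angle of view α = 2·arctan(d/2f) with d = 14.5485 mm and f = 29.59 mm.
d/2f = 0.24583; arctan(0.24583) ≈ 13.8114°, so α ≈ 27.6228°.

27.62°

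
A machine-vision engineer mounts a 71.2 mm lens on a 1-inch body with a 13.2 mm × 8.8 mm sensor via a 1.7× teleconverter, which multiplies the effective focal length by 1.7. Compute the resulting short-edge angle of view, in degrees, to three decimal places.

Effective focal length f = 71.2 × 1.7 = 121.04 mm.
α = 2·arctan(8.8 / (2 × 121.04)) = 2·arctan(0.03635) ≈ 4.1638°.

4.164°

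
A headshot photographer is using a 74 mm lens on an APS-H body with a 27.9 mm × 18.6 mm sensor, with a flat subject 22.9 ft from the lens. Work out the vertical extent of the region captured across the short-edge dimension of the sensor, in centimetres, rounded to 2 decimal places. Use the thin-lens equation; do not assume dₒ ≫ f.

dₒ: 22.9 ft × 304.8 mm/ft = 6979.92 mm.
Similar triangles through the lens centre give W/dₒ = h/dᵢ; with 1/f = 1/dₒ + 1/dᵢ this gives W = h·(dₒ − f)/f.
W = 18.6 mm × (6979.92 − 74) / 74 = 18.6 × 93.3232 ≈ 1735.812 mm = 173.581 cm.

173.58 cm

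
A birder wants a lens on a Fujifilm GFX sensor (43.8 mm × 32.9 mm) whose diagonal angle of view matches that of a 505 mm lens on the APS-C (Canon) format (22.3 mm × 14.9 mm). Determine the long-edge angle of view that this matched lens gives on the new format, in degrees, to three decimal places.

Sensor diagonal = √(22.3² + 14.9²) = √719.3000 ≈ 26.8198 mm.
Sensor diagonal = √(43.8² + 32.9²) = √3000.8500 ≈ 54.7800 mm.
Equal diagonal AOV ⇒ f₂ = f₁ · 54.7800/26.8198 = 505 × 2.04252 ≈ 1031.4745 mm.
Long-edge AOV on the new format = 2·arctan(43.8 / (2 × 1031.4745)) = 2·arctan(0.02123) ≈ 2.4326°.

2.433°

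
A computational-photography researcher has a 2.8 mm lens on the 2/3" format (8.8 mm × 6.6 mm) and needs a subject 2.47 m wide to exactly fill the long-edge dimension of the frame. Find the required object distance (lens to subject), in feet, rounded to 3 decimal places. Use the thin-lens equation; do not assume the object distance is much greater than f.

2.588 ft

W: 2.47 m = 2470 mm.
Magnification m = w/W = dᵢ/dₒ; combined with 1/f = 1/dₒ + 1/dᵢ this gives dₒ = f·(1 + W/w).
dₒ = 2.8 mm × (1 + 2470/8.8) = 2.8 × 281.6818 ≈ 788.709 mm = 788.709/304.8 ft = 2.58763 ft.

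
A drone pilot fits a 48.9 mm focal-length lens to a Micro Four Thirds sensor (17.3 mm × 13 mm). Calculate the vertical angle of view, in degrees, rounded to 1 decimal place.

Angle of view α = 2·arctan(h/2f) with h = 13 mm and f = 48.9 mm.
h/2f = 0.13292; arctan(0.13292) ≈ 7.5716°, so α ≈ 15.1432°.

15.1°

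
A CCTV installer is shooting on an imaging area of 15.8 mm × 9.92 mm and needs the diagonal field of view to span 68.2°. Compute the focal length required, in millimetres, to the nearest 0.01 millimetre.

Sensor diagonal = √(15.8² + 9.92²) = √348.0464 ≈ 18.6560 mm.
From α = 2·arctan(d/2f) we get f = d / (2·tan(α/2)).
With d = 18.6560 mm and α/2 = 34.1°, tan(α/2) ≈ 0.67705, so f ≈ 18.6560 / 1.35410 ≈ 13.7774 mm.

13.78 mm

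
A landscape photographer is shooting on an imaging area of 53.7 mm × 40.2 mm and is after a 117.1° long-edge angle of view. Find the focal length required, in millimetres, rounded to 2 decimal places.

16.42 mm

From α = 2·arctan(w/2f) we get f = w / (2·tan(α/2)).
With w = 53.7 mm and α/2 = 58.55°, tan(α/2) ≈ 1.63505, so f ≈ 53.7 / 3.27011 ≈ 16.4215 mm.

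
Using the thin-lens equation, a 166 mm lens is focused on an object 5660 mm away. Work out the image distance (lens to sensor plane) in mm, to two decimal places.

171.02 mm

1/dᵢ = 1/f − 1/dₒ = 1/166 − 1/5660 = 0.0058474 mm⁻¹.
dᵢ = 1/0.0058474 ≈ 171.0157 mm.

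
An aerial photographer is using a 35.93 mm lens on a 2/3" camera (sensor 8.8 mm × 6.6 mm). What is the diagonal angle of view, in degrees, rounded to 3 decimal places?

Sensor diagonal = √(8.8² + 6.6²) = √121.0000 ≈ 11.0000 mm.
Angle of view α = 2·arctan(d/2f) with d = 11.0000 mm and f = 35.93 mm.
d/2f = 0.15308; arctan(0.15308) ≈ 8.7030°, so α ≈ 17.4060°.

17.406°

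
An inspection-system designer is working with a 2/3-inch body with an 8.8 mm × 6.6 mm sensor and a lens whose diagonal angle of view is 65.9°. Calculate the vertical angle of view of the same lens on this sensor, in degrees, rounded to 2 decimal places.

Sensor diagonal = √(8.8² + 6.6²) = √121.0000 ≈ 11.0000 mm.
From the diagonal AOV: f = 11.0000 / (2·tan(32.95°)) = 11.0000 / 1.29634 ≈ 8.4855 mm.
Vertical AOV = 2·arctan(6.6 / (2 × 8.4855)) = 2·arctan(0.38890) ≈ 42.5022°.

42.50°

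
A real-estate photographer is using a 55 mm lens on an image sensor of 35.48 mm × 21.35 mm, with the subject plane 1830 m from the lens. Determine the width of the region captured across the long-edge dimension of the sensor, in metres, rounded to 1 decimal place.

dₒ: 1830 m = 1.83e+06 mm.
Similar triangles through the lens centre give W/dₒ = w/dᵢ; with 1/f = 1/dₒ + 1/dᵢ this gives W = w·(dₒ − f)/f.
W = 35.48 mm × (1.83e+06 − 55) / 55 = 35.48 × 33271.7273 ≈ 1180480.884 mm = 1180.48 m.

1180.5 m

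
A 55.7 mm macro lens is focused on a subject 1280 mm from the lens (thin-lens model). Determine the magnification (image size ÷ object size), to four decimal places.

Thin lens: 1/f = 1/dₒ + 1/dᵢ → 1/dᵢ = 1/55.7 − 1/1280 = 0.0171721 mm⁻¹, so dᵢ ≈ 58.2341 mm.
Magnification m = dᵢ/dₒ = 58.2341/1280 ≈ 0.04550.

0.0455×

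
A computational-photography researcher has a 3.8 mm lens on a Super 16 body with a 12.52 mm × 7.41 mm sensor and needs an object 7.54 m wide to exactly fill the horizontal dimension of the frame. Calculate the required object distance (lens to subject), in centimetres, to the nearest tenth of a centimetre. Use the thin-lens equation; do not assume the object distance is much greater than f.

229.2 cm

W: 7.54 m = 7540 mm.
Magnification m = w/W = dᵢ/dₒ; combined with 1/f = 1/dₒ + 1/dᵢ this gives dₒ = f·(1 + W/w).
dₒ = 3.8 mm × (1 + 7540/12.52) = 3.8 × 603.2364 ≈ 2292.298 mm = 229.23 cm.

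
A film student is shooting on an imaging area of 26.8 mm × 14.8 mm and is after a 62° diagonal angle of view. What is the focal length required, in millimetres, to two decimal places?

Sensor diagonal = √(26.8² + 14.8²) = √937.2800 ≈ 30.6150 mm.
From α = 2·arctan(d/2f) we get f = d / (2·tan(α/2)).
With d = 30.6150 mm and α/2 = 31°, tan(α/2) ≈ 0.60086, so f ≈ 30.6150 / 1.20172 ≈ 25.4760 mm.

25.48 mm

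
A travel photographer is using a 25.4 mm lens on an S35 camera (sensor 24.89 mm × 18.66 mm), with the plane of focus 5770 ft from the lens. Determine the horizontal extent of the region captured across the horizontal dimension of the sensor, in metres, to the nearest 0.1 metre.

1723.4 m

dₒ: 5770 ft × 304.8 mm/ft = 1758695.94 mm.
Similar triangles through the lens centre give W/dₒ = w/dᵢ; with 1/f = 1/dₒ + 1/dᵢ this gives W = w·(dₒ − f)/f.
W = 24.89 mm × (1.7587e+06 − 25.4) / 25.4 = 24.89 × 69238.9978 ≈ 1723358.655 mm = 1723.36 m.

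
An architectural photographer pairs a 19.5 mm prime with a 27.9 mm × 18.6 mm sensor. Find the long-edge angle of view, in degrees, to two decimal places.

Angle of view α = 2·arctan(w/2f) with w = 27.9 mm and f = 19.5 mm.
w/2f = 0.71538; arctan(0.71538) ≈ 35.5793°, so α ≈ 71.1587°.

71.16°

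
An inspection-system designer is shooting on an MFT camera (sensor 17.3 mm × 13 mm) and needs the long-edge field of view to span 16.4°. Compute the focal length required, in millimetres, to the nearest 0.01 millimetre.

From α = 2·arctan(w/2f) we get f = w / (2·tan(α/2)).
With w = 17.3 mm and α/2 = 8.2°, tan(α/2) ≈ 0.14410, so f ≈ 17.3 / 0.28820 ≈ 60.0268 mm.

60.03 mm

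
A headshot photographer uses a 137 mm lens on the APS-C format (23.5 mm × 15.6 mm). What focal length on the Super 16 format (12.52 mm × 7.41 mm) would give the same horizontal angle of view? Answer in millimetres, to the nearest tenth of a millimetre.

Equal angle of view means equal width/f ratio, so f₂ = f₁ · (width₂/width₁) = 137 × 12.52/23.5.
f₂ = 137 × 0.53277 ≈ 72.989 mm.

73.0 mm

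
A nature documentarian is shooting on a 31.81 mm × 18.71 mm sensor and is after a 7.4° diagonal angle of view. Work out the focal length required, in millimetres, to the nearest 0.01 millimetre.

285.34 mm

Sensor diagonal = √(31.81² + 18.71²) = √1361.9402 ≈ 36.9045 mm.
From α = 2·arctan(d/2f) we get f = d / (2·tan(α/2)).
With d = 36.9045 mm and α/2 = 3.7°, tan(α/2) ≈ 0.06467, so f ≈ 36.9045 / 0.12933 ≈ 285.3420 mm.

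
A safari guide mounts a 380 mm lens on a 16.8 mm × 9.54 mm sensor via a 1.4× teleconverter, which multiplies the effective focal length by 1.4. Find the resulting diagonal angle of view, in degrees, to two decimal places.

Effective focal length f = 380 × 1.4 = 532 mm.
Sensor diagonal = √(16.8² + 9.54²) = √373.2516 ≈ 19.3197 mm.
α = 2·arctan(19.320 / (2 × 532)) = 2·arctan(0.01816) ≈ 2.0805°.

2.08°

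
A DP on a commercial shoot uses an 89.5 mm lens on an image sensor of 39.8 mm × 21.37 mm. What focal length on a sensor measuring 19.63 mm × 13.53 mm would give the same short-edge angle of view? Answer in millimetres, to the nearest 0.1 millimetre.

Equal angle of view means equal height/f ratio, so f₂ = f₁ · (height₂/height₁) = 89.5 × 13.53/21.37.
f₂ = 89.5 × 0.63313 ≈ 56.665 mm.

56.7 mm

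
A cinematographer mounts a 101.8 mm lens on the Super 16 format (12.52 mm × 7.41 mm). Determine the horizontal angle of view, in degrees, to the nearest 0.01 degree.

7.04°

Angle of view α = 2·arctan(w/2f) with w = 12.52 mm and f = 101.8 mm.
w/2f = 0.06149; arctan(0.06149) ≈ 3.5189°, so α ≈ 7.0377°.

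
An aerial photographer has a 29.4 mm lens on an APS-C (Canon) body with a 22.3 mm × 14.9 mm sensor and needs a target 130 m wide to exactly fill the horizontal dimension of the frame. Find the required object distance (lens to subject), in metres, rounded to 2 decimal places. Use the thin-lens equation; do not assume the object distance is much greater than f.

W: 130 m = 130000 mm.
Magnification m = w/W = dᵢ/dₒ; combined with 1/f = 1/dₒ + 1/dᵢ this gives dₒ = f·(1 + W/w).
dₒ = 29.4 mm × (1 + 130000/22.3) = 29.4 × 5830.5964 ≈ 171419.535 mm = 171.42 m.

171.42 m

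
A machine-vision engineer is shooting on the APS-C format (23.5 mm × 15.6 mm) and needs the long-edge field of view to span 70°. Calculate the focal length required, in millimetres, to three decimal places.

From α = 2·arctan(w/2f) we get f = w / (2·tan(α/2)).
With w = 23.5 mm and α/2 = 35°, tan(α/2) ≈ 0.70021, so f ≈ 23.5 / 1.40042 ≈ 16.7807 mm.

16.781 mm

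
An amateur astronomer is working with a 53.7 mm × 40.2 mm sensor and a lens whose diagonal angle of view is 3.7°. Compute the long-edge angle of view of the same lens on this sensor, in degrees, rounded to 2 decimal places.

2.96°

Sensor diagonal = √(53.7² + 40.2²) = √4499.7300 ≈ 67.0800 mm.
From the diagonal AOV: f = 67.0800 / (2·tan(1.85°)) = 67.0800 / 0.06460 ≈ 1038.3964 mm.
Long-edge AOV = 2·arctan(53.7 / (2 × 1038.3964)) = 2·arctan(0.02586) ≈ 2.9624°.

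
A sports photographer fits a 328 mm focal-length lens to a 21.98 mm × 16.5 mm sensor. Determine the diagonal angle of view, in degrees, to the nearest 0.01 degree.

Sensor diagonal = √(21.98² + 16.5²) = √755.3704 ≈ 27.4840 mm.
Angle of view α = 2·arctan(d/2f) with d = 27.4840 mm and f = 328 mm.
d/2f = 0.04190; arctan(0.04190) ≈ 2.3991°, so α ≈ 4.7982°.

4.80°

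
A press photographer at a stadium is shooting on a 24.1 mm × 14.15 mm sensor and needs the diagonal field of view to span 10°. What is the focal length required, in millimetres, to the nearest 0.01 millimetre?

Sensor diagonal = √(24.1² + 14.15²) = √781.0325 ≈ 27.9470 mm.
From α = 2·arctan(d/2f) we get f = d / (2·tan(α/2)).
With d = 27.9470 mm and α/2 = 5°, tan(α/2) ≈ 0.08749, so f ≈ 27.9470 / 0.17498 ≈ 159.7176 mm.

159.72 mm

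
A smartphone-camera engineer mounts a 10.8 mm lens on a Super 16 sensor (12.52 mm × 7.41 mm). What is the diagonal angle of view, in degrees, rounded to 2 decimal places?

Sensor diagonal = √(12.52² + 7.41²) = √211.6585 ≈ 14.5485 mm.
Angle of view α = 2·arctan(d/2f) with d = 14.5485 mm and f = 10.8 mm.
d/2f = 0.67354; arctan(0.67354) ≈ 33.9619°, so α ≈ 67.9238°.

67.92°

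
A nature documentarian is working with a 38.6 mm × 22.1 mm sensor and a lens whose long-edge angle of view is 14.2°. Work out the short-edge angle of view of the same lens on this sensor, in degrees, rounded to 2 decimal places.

8.16°

From the long-edge AOV: f = 38.6 / (2·tan(7.1°)) = 38.6 / 0.24911 ≈ 154.9497 mm.
Short-edge AOV = 2·arctan(22.1 / (2 × 154.9497)) = 2·arctan(0.07131) ≈ 8.1581°.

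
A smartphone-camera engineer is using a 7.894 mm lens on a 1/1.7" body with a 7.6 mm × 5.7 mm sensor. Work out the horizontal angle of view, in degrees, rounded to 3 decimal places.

Angle of view α = 2·arctan(w/2f) with w = 7.6 mm and f = 7.894 mm.
w/2f = 0.48138; arctan(0.48138) ≈ 25.7052°, so α ≈ 51.4103°.

51.410°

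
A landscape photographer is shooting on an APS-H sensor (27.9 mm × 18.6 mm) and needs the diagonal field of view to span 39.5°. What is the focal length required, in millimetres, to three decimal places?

46.697 mm

Sensor diagonal = √(27.9² + 18.6²) = √1124.3700 ≈ 33.5316 mm.
From α = 2·arctan(d/2f) we get f = d / (2·tan(α/2)).
With d = 33.5316 mm and α/2 = 19.75°, tan(α/2) ≈ 0.35904, so f ≈ 33.5316 / 0.71807 ≈ 46.6967 mm.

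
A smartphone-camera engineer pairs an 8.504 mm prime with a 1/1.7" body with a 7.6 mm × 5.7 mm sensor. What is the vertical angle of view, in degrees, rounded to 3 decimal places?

37.056°

Angle of view α = 2·arctan(h/2f) with h = 5.7 mm and f = 8.504 mm.
h/2f = 0.33514; arctan(0.33514) ≈ 18.5279°, so α ≈ 37.0558°.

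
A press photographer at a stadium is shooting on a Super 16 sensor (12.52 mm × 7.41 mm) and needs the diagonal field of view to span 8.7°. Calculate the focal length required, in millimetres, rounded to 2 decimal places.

95.63 mm

Sensor diagonal = √(12.52² + 7.41²) = √211.6585 ≈ 14.5485 mm.
From α = 2·arctan(d/2f) we get f = d / (2·tan(α/2)).
With d = 14.5485 mm and α/2 = 4.35°, tan(α/2) ≈ 0.07607, so f ≈ 14.5485 / 0.15214 ≈ 95.6281 mm.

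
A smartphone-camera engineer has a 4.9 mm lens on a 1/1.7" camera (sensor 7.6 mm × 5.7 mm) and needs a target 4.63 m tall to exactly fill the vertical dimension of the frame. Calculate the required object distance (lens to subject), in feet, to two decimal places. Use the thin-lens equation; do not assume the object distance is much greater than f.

W: 4.63 m = 4630 mm.
Magnification m = h/W = dᵢ/dₒ; combined with 1/f = 1/dₒ + 1/dᵢ this gives dₒ = f·(1 + W/h).
dₒ = 4.9 mm × (1 + 4630/5.7) = 4.9 × 813.2807 ≈ 3985.075 mm = 3985.075/304.8 ft = 13.0744 ft.

13.07 ft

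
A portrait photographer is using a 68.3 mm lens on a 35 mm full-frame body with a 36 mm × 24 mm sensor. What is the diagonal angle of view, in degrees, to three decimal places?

35.150°

Sensor diagonal = √(36² + 24²) = √1872.0000 ≈ 43.2666 mm.
Angle of view α = 2·arctan(d/2f) with d = 43.2666 mm and f = 68.3 mm.
d/2f = 0.31674; arctan(0.31674) ≈ 17.5751°, so α ≈ 35.1501°.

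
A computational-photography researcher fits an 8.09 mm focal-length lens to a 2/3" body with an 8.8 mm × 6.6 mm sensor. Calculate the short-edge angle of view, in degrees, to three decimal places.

44.382°

Angle of view α = 2·arctan(h/2f) with h = 6.6 mm and f = 8.09 mm.
h/2f = 0.40791; arctan(0.40791) ≈ 22.1911°, so α ≈ 44.3822°.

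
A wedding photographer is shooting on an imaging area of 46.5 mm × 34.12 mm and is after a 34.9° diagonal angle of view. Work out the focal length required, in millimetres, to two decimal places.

91.74 mm

Sensor diagonal = √(46.5² + 34.12²) = √3326.4244 ≈ 57.6752 mm.
From α = 2·arctan(d/2f) we get f = d / (2·tan(α/2)).
With d = 57.6752 mm and α/2 = 17.45°, tan(α/2) ≈ 0.31434, so f ≈ 57.6752 / 0.62868 ≈ 91.7402 mm.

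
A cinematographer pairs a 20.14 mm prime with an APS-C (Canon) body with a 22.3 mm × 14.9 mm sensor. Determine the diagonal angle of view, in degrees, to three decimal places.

67.314°

Sensor diagonal = √(22.3² + 14.9²) = √719.3000 ≈ 26.8198 mm.
Angle of view α = 2·arctan(d/2f) with d = 26.8198 mm and f = 20.14 mm.
d/2f = 0.66583; arctan(0.66583) ≈ 33.6570°, so α ≈ 67.3140°.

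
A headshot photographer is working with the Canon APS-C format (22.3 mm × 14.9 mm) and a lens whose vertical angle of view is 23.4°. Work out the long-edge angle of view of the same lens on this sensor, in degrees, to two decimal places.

34.44°

From the vertical AOV: f = 14.9 / (2·tan(11.7°)) = 14.9 / 0.41418 ≈ 35.9747 mm.
Long-edge AOV = 2·arctan(22.3 / (2 × 35.9747)) = 2·arctan(0.30994) ≈ 34.4406°.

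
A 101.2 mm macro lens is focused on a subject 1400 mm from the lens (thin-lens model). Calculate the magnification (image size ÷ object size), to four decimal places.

Thin lens: 1/f = 1/dₒ + 1/dᵢ → 1/dᵢ = 1/101.2 − 1/1400 = 0.0091671 mm⁻¹, so dᵢ ≈ 109.0853 mm.
Magnification m = dᵢ/dₒ = 109.0853/1400 ≈ 0.07792.

0.0779×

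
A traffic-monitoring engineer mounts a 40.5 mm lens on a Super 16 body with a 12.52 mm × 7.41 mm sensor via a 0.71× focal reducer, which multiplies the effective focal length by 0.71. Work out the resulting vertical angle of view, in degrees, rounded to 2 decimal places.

14.68°

Effective focal length f = 40.5 × 0.71 = 28.755 mm.
α = 2·arctan(7.41 / (2 × 28.755)) = 2·arctan(0.12885) ≈ 14.6839°.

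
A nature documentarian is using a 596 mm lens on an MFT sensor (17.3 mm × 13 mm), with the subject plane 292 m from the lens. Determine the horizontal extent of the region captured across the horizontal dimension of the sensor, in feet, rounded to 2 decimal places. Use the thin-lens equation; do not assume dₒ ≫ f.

dₒ: 292 m = 292000 mm.
Similar triangles through the lens centre give W/dₒ = w/dᵢ; with 1/f = 1/dₒ + 1/dᵢ this gives W = w·(dₒ − f)/f.
W = 17.3 mm × (292000 − 596) / 596 = 17.3 × 488.9329 ≈ 8458.539 mm = 8458.539/304.8 ft = 27.7511 ft.

27.75 ft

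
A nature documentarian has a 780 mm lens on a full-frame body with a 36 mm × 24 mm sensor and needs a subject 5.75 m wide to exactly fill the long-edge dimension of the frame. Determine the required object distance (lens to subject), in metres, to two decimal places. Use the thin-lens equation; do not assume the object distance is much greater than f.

125.36 m

W: 5.75 m = 5750 mm.
Magnification m = w/W = dᵢ/dₒ; combined with 1/f = 1/dₒ + 1/dᵢ this gives dₒ = f·(1 + W/w).
dₒ = 780 mm × (1 + 5750/36) = 780 × 160.7222 ≈ 125363.333 mm = 125.363 m.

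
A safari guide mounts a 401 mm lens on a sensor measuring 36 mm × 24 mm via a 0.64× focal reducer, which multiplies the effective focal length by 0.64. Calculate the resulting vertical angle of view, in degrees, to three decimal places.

5.354°

Effective focal length f = 401 × 0.64 = 256.64 mm.
α = 2·arctan(24 / (2 × 256.64)) = 2·arctan(0.04676) ≈ 5.3542°.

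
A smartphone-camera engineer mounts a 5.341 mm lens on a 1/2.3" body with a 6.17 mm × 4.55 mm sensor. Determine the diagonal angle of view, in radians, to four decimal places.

1.2450 rad

Sensor diagonal = √(6.17² + 4.55²) = √58.7714 ≈ 7.6663 mm.
Angle of view α = 2·arctan(d/2f) with d = 7.6663 mm and f = 5.341 mm.
d/2f = 0.71768; arctan(0.71768) ≈ 0.6225 rad, so α ≈ 1.2450 rad.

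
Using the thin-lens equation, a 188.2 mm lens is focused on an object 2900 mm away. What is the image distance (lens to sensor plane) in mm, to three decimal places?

1/dᵢ = 1/f − 1/dₒ = 1/188.2 − 1/2900 = 0.0049687 mm⁻¹.
dᵢ = 1/0.0049687 ≈ 201.2612 mm.

201.261 mm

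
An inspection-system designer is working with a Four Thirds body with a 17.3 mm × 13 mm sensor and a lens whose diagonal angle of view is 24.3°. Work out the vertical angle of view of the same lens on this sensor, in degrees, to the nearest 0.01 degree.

14.74°

Sensor diagonal = √(17.3² + 13²) = √468.2900 ≈ 21.6400 mm.
From the diagonal AOV: f = 21.6400 / (2·tan(12.15°)) = 21.6400 / 0.43059 ≈ 50.2568 mm.
Vertical AOV = 2·arctan(13 / (2 × 50.2568)) = 2·arctan(0.12934) ≈ 14.7390°.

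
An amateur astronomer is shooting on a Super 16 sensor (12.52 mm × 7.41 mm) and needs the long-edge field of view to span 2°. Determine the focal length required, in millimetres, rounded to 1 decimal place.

358.6 mm

From α = 2·arctan(w/2f) we get f = w / (2·tan(α/2)).
With w = 12.52 mm and α/2 = 1°, tan(α/2) ≈ 0.01746, so f ≈ 12.52 / 0.03491 ≈ 358.6352 mm.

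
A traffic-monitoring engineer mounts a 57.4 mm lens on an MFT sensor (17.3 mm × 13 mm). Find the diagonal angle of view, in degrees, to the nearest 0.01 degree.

Sensor diagonal = √(17.3² + 13²) = √468.2900 ≈ 21.6400 mm.
Angle of view α = 2·arctan(d/2f) with d = 21.6400 mm and f = 57.4 mm.
d/2f = 0.18850; arctan(0.18850) ≈ 10.6751°, so α ≈ 21.3502°.

21.35°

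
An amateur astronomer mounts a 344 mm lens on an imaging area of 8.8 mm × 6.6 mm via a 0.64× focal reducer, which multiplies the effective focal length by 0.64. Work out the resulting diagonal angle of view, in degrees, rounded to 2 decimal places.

2.86°

Effective focal length f = 344 × 0.64 = 220.16 mm.
Sensor diagonal = √(8.8² + 6.6²) = √121.0000 ≈ 11.0000 mm.
α = 2·arctan(11.000 / (2 × 220.16)) = 2·arctan(0.02498) ≈ 2.8621°.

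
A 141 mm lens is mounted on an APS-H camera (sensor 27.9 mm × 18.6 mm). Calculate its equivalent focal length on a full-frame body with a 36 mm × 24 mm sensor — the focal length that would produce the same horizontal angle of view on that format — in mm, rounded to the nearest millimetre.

Equal angle of view means equal width/f ratio, so f₂ = f₁ · (width₂/width₁) = 141 × 36/27.9.
f₂ = 141 × 1.29032 ≈ 181.935 mm.

182 mm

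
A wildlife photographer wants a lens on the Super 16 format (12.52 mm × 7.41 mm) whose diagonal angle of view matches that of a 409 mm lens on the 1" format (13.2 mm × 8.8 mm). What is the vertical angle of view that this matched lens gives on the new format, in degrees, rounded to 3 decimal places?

1.132°

Sensor diagonal = √(13.2² + 8.8²) = √251.6800 ≈ 15.8644 mm.
Sensor diagonal = √(12.52² + 7.41²) = √211.6585 ≈ 14.5485 mm.
Equal diagonal AOV ⇒ f₂ = f₁ · 14.5485/15.8644 = 409 × 0.91705 ≈ 375.0739 mm.
Vertical AOV on the new format = 2·arctan(7.41 / (2 × 375.0739)) = 2·arctan(0.00988) ≈ 1.1319°.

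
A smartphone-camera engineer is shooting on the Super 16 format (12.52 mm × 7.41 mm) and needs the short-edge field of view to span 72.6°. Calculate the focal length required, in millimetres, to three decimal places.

5.044 mm

From α = 2·arctan(h/2f) we get f = h / (2·tan(α/2)).
With h = 7.41 mm and α/2 = 36.3°, tan(α/2) ≈ 0.73457, so f ≈ 7.41 / 1.46915 ≈ 5.0437 mm.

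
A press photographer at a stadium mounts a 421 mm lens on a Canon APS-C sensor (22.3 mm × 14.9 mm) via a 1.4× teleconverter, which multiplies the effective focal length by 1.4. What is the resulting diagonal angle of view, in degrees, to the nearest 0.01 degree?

Effective focal length f = 421 × 1.4 = 589.4 mm.
Sensor diagonal = √(22.3² + 14.9²) = √719.3000 ≈ 26.8198 mm.
α = 2·arctan(26.820 / (2 × 589.4)) = 2·arctan(0.02275) ≈ 2.6067°.

2.61°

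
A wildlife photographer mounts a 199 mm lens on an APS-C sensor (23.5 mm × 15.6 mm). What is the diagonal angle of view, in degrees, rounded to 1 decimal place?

8.1°

Sensor diagonal = √(23.5² + 15.6²) = √795.6100 ≈ 28.2066 mm.
Angle of view α = 2·arctan(d/2f) with d = 28.2066 mm and f = 199 mm.
d/2f = 0.07087; arctan(0.07087) ≈ 4.0538°, so α ≈ 8.1076°.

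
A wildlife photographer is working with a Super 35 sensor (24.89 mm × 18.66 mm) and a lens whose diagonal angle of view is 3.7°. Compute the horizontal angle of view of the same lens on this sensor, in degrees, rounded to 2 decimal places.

Sensor diagonal = √(24.89² + 18.66²) = √967.7077 ≈ 31.1080 mm.
From the diagonal AOV: f = 31.1080 / (2·tan(1.85°)) = 31.1080 / 0.06460 ≈ 481.5507 mm.
Horizontal AOV = 2·arctan(24.89 / (2 × 481.5507)) = 2·arctan(0.02584) ≈ 2.9608°.

2.96°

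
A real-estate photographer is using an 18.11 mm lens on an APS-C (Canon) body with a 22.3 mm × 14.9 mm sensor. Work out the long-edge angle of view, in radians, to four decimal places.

1.1037 rad

Angle of view α = 2·arctan(w/2f) with w = 22.3 mm and f = 18.11 mm.
w/2f = 0.61568; arctan(0.61568) ≈ 0.5519 rad, so α ≈ 1.1037 rad.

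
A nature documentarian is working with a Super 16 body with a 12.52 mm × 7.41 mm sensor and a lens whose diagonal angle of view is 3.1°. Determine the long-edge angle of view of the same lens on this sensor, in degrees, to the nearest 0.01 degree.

Sensor diagonal = √(12.52² + 7.41²) = √211.6585 ≈ 14.5485 mm.
From the diagonal AOV: f = 14.5485 / (2·tan(1.55°)) = 14.5485 / 0.05412 ≈ 268.8270 mm.
Long-edge AOV = 2·arctan(12.52 / (2 × 268.8270)) = 2·arctan(0.02329) ≈ 2.6679°.

2.67°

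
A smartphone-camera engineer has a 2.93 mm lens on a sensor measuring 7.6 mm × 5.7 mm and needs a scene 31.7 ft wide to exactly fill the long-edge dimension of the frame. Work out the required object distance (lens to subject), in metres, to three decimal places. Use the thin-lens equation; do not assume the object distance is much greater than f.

3.728 m

W: 31.7 ft × 304.8 mm/ft = 9662.16 mm.
Magnification m = w/W = dᵢ/dₒ; combined with 1/f = 1/dₒ + 1/dᵢ this gives dₒ = f·(1 + W/w).
dₒ = 2.93 mm × (1 + 9662.16/7.6) = 2.93 × 1272.3368 ≈ 3727.947 mm = 3.72795 m.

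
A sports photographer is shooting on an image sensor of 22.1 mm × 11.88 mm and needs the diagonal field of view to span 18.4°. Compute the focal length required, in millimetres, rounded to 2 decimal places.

Sensor diagonal = √(22.1² + 11.88²) = √629.5444 ≈ 25.0907 mm.
From α = 2·arctan(d/2f) we get f = d / (2·tan(α/2)).
With d = 25.0907 mm and α/2 = 9.2°, tan(α/2) ≈ 0.16196, so f ≈ 25.0907 / 0.32393 ≈ 77.4574 mm.

77.46 mm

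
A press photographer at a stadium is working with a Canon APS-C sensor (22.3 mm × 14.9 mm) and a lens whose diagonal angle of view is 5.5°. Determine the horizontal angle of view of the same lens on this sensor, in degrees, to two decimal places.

4.57°

Sensor diagonal = √(22.3² + 14.9²) = √719.3000 ≈ 26.8198 mm.
From the diagonal AOV: f = 26.8198 / (2·tan(2.75°)) = 26.8198 / 0.09607 ≈ 279.1781 mm.
Horizontal AOV = 2·arctan(22.3 / (2 × 279.1781)) = 2·arctan(0.03994) ≈ 4.5742°.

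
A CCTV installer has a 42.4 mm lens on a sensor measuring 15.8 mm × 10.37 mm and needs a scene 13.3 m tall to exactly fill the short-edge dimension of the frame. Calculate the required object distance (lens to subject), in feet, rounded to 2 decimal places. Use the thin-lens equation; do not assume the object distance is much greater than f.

178.55 ft

W: 13.3 m = 13300 mm.
Magnification m = h/W = dᵢ/dₒ; combined with 1/f = 1/dₒ + 1/dᵢ this gives dₒ = f·(1 + W/h).
dₒ = 42.4 mm × (1 + 13300/10.37) = 42.4 × 1283.5458 ≈ 54422.342 mm = 54422.342/304.8 ft = 178.551 ft.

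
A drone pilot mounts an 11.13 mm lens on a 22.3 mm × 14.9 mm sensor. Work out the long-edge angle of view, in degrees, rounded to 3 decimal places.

Angle of view α = 2·arctan(w/2f) with w = 22.3 mm and f = 11.13 mm.
w/2f = 1.00180; arctan(1.00180) ≈ 45.0514°, so α ≈ 90.1029°.

90.103°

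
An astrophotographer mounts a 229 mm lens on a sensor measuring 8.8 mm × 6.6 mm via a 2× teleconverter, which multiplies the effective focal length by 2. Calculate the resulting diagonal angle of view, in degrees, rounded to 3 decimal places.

1.376°

Effective focal length f = 229 × 2 = 458 mm.
Sensor diagonal = √(8.8² + 6.6²) = √121.0000 ≈ 11.0000 mm.
α = 2·arctan(11.000 / (2 × 458)) = 2·arctan(0.01201) ≈ 1.3760°.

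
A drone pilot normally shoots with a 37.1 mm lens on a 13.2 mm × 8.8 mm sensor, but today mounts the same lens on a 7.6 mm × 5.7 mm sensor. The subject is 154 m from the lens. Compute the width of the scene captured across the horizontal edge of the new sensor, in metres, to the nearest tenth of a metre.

31.5 m

The focal length stays 37.1 mm; the relevant sensor dimension is now w = 7.6 mm. Object distance dₒ = 154 m = 154000 mm.
Thin-lens field width W = w·(dₒ − f)/f = 7.6 × (154000 − 37.1)/37.1 ≈ 31539.570 mm = 31.5396 m.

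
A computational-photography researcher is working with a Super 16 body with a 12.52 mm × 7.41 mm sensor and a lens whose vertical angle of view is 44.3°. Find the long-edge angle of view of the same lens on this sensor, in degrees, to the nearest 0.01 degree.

69.04°

From the vertical AOV: f = 7.41 / (2·tan(22.15°)) = 7.41 / 0.81415 ≈ 9.1015 mm.
Long-edge AOV = 2·arctan(12.52 / (2 × 9.1015)) = 2·arctan(0.68780) ≈ 69.0402°.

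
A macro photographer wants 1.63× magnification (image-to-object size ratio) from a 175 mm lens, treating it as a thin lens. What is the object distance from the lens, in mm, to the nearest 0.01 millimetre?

282.36 mm

With m = dᵢ/dₒ and 1/f = 1/dₒ + 1/dᵢ, substituting dᵢ = m·dₒ gives 1/f = (1 + 1/m)/dₒ, hence dₒ = f·(1 + 1/m).
dₒ = 175 × (1 + 1/1.63) = 175 × 1.61350 ≈ 282.362 mm.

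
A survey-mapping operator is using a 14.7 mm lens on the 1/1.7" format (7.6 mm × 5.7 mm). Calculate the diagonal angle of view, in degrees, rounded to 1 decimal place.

Sensor diagonal = √(7.6² + 5.7²) = √90.2500 ≈ 9.5000 mm.
Angle of view α = 2·arctan(d/2f) with d = 9.5000 mm and f = 14.7 mm.
d/2f = 0.32313; arctan(0.32313) ≈ 17.9072°, so α ≈ 35.8143°.

35.8°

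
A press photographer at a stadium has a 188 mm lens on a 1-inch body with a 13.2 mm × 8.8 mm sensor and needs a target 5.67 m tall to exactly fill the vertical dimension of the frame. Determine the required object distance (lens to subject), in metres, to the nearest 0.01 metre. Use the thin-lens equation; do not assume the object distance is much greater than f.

W: 5.67 m = 5670 mm.
Magnification m = h/W = dᵢ/dₒ; combined with 1/f = 1/dₒ + 1/dᵢ this gives dₒ = f·(1 + W/h).
dₒ = 188 mm × (1 + 5670/8.8) = 188 × 645.3182 ≈ 121319.818 mm = 121.32 m.

121.32 m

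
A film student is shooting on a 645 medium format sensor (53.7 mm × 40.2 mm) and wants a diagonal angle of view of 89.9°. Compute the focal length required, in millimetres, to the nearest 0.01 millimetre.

Sensor diagonal = √(53.7² + 40.2²) = √4499.7300 ≈ 67.0800 mm.
From α = 2·arctan(d/2f) we get f = d / (2·tan(α/2)).
With d = 67.0800 mm and α/2 = 44.95°, tan(α/2) ≈ 0.99826, so f ≈ 67.0800 / 1.99651 ≈ 33.5986 mm.

33.60 mm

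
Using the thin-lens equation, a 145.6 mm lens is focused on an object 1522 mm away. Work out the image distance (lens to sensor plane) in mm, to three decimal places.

1/dᵢ = 1/f − 1/dₒ = 1/145.6 − 1/1522 = 0.0062111 mm⁻¹.
dᵢ = 1/0.0062111 ≈ 161.0020 mm.

161.002 mm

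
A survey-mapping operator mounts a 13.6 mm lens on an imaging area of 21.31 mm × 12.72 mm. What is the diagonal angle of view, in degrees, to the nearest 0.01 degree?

84.76°

Sensor diagonal = √(21.31² + 12.72²) = √615.9145 ≈ 24.8176 mm.
Angle of view α = 2·arctan(d/2f) with d = 24.8176 mm and f = 13.6 mm.
d/2f = 0.91241; arctan(0.91241) ≈ 42.3777°, so α ≈ 84.7554°.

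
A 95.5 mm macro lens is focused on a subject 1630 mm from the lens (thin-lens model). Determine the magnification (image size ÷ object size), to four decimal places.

0.0622×

Thin lens: 1/f = 1/dₒ + 1/dᵢ → 1/dᵢ = 1/95.5 − 1/1630 = 0.0098577 mm⁻¹, so dᵢ ≈ 101.4435 mm.
Magnification m = dᵢ/dₒ = 101.4435/1630 ≈ 0.06224.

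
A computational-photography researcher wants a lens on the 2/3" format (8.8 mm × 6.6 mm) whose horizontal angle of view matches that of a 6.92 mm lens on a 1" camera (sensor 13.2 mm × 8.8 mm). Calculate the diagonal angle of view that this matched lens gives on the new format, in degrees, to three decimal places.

100.021°

Equal horizontal AOV ⇒ f₂ = f₁ · 8.8/13.2 = 6.92 × 0.66667 ≈ 4.6133 mm.
Sensor diagonal = √(8.8² + 6.6²) = √121.0000 ≈ 11.0000 mm.
Diagonal AOV on the new format = 2·arctan(11.0000 / (2 × 4.6133)) = 2·arctan(1.19220) ≈ 100.0210°.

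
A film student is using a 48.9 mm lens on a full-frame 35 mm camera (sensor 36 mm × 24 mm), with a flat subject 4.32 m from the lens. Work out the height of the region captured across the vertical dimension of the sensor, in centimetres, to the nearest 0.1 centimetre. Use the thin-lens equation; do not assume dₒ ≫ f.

209.6 cm

dₒ: 4.32 m = 4320 mm.
Similar triangles through the lens centre give W/dₒ = h/dᵢ; with 1/f = 1/dₒ + 1/dᵢ this gives W = h·(dₒ − f)/f.
W = 24 mm × (4320 − 48.9) / 48.9 = 24 × 87.3436 ≈ 2096.245 mm = 209.625 cm.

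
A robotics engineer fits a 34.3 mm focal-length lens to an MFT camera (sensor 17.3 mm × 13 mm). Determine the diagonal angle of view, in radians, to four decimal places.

Sensor diagonal = √(17.3² + 13²) = √468.2900 ≈ 21.6400 mm.
Angle of view α = 2·arctan(d/2f) with d = 21.6400 mm and f = 34.3 mm.
d/2f = 0.31545; arctan(0.31545) ≈ 0.3056 rad, so α ≈ 0.6111 rad.

0.6111 rad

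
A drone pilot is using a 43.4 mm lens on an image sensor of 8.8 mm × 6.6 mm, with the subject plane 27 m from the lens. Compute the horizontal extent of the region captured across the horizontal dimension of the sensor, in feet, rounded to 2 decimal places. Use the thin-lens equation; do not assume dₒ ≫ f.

dₒ: 27 m = 27000 mm.
Similar triangles through the lens centre give W/dₒ = w/dᵢ; with 1/f = 1/dₒ + 1/dᵢ this gives W = w·(dₒ − f)/f.
W = 8.8 mm × (27000 − 43.4) / 43.4 = 8.8 × 621.1198 ≈ 5465.854 mm = 5465.854/304.8 ft = 17.9326 ft.

17.93 ft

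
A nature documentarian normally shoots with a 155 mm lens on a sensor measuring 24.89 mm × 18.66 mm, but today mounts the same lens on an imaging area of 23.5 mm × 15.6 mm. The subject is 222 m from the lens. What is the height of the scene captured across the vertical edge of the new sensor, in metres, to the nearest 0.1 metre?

The focal length stays 155 mm; the relevant sensor dimension is now h = 15.6 mm. Object distance dₒ = 222 m = 222000 mm.
Thin-lens field height W = h·(dₒ − f)/f = 15.6 × (222000 − 155)/155 ≈ 22327.626 mm = 22.3276 m.

22.3 m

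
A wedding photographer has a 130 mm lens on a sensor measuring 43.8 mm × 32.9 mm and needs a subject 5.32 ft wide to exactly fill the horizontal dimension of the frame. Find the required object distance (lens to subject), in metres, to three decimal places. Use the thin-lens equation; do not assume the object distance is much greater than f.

W: 5.32 ft × 304.8 mm/ft = 1621.54 mm.
Magnification m = w/W = dᵢ/dₒ; combined with 1/f = 1/dₒ + 1/dᵢ this gives dₒ = f·(1 + W/w).
dₒ = 130 mm × (1 + 1621.54/43.8) = 130 × 38.0214 ≈ 4942.778 mm = 4.94278 m.

4.943 m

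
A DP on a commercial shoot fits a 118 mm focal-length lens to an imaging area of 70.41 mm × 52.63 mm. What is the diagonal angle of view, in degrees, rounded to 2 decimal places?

40.86°

Sensor diagonal = √(70.41² + 52.63²) = √7727.4850 ≈ 87.9061 mm.
Angle of view α = 2·arctan(d/2f) with d = 87.9061 mm and f = 118 mm.
d/2f = 0.37248; arctan(0.37248) ≈ 20.4295°, so α ≈ 40.8591°.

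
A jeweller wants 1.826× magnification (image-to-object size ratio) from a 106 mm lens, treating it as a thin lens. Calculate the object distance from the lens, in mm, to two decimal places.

With m = dᵢ/dₒ and 1/f = 1/dₒ + 1/dᵢ, substituting dᵢ = m·dₒ gives 1/f = (1 + 1/m)/dₒ, hence dₒ = f·(1 + 1/m).
dₒ = 106 × (1 + 1/1.826) = 106 × 1.54765 ≈ 164.050 mm.

164.05 mm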